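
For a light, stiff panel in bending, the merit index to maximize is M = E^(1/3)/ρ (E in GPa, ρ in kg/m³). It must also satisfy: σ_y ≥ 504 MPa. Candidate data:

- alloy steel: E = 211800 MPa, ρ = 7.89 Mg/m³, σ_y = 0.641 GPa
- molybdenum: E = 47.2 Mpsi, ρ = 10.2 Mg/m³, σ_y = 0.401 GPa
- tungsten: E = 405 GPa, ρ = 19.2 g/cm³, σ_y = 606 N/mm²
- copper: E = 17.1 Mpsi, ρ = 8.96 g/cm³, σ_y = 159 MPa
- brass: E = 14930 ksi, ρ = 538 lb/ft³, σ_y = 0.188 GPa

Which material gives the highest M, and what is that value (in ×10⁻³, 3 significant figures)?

Screen on constraints: σ_y ≥ 504 MPa. Survivors: alloy steel, tungsten.
Convert each candidate to consistent units, then evaluate M:
  alloy steel: E = 211.8 GPa, ρ = 7890 kg/m³
  tungsten: E = 405.0 GPa, ρ = 19200 kg/m³
  alloy steel: M = 0.755×10⁻³
  tungsten: M = 0.385×10⁻³
Highest index: alloy steel.

alloy steel, M = 0.755×10⁻³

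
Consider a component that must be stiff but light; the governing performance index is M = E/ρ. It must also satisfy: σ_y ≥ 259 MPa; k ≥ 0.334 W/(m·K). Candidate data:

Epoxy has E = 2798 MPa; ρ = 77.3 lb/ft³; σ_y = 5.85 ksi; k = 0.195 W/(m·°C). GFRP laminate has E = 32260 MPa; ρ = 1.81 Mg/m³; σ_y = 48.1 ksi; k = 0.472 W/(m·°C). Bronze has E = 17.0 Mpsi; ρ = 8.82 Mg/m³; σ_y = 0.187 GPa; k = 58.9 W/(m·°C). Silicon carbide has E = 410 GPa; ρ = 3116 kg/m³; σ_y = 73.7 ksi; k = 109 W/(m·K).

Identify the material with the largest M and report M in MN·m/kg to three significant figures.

Screen on constraints: σ_y ≥ 259 MPa; k ≥ 0.334 W/(m·K). Survivors: GFRP laminate, silicon carbide.
Convert each candidate to consistent units, then evaluate M:
  GFRP laminate: E = 32.26 GPa, ρ = 1810 kg/m³
  silicon carbide: E = 410.0 GPa, ρ = 3116 kg/m³
  silicon carbide: M = 132 MN·m/kg
  GFRP laminate: M = 17.8 MN·m/kg
Silicon carbide ranks first.

silicon carbide, M = 132 MN·m/kg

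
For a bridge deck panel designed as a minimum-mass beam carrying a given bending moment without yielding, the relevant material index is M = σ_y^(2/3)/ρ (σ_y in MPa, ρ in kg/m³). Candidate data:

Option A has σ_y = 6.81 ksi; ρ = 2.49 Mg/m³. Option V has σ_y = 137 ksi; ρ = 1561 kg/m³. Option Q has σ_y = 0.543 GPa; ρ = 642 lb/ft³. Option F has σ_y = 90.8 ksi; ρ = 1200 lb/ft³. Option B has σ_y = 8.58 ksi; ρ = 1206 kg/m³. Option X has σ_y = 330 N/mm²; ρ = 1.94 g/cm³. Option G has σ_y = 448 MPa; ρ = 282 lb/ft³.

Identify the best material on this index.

In SI units:
  option A: σ_y = 46.95 MPa, ρ = 2490 kg/m³
  option V: σ_y = 944.6 MPa, ρ = 1561 kg/m³
  option Q: σ_y = 543.0 MPa, ρ = 10280 kg/m³
  option F: σ_y = 626.0 MPa, ρ = 19220 kg/m³
  option B: σ_y = 59.16 MPa, ρ = 1206 kg/m³
  option X: σ_y = 330.0 MPa, ρ = 1940 kg/m³
  option G: σ_y = 448.0 MPa, ρ = 4517 kg/m³
  option V: M = 61.7×10⁻³
  option X: M = 24.6×10⁻³
  option G: M = 13.0×10⁻³
  option B: M = 12.6×10⁻³
  option Q: M = 6.47×10⁻³
  option A: M = 5.23×10⁻³
  option F: M = 3.81×10⁻³
Option V has the largest M.

option V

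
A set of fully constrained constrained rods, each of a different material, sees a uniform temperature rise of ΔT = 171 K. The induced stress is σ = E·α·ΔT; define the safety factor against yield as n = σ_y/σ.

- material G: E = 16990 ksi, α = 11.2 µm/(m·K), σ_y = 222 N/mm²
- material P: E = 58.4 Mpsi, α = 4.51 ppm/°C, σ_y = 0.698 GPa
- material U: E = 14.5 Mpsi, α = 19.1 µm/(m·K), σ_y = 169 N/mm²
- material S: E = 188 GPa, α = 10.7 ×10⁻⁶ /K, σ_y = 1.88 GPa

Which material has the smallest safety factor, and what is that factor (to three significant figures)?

material U, n = 0.518

Per material, after unit conversion:
  material G: E = 117.1, α = 11.2, σ_y = 222.0 → σ = 224 MPa, n = 0.990
  material P: E = 402.7, α = 4.51, σ_y = 698.0 → σ = 311 MPa, n = 2.25
  material U: E = 99.97, α = 19.1, σ_y = 169.0 → σ = 327 MPa, n = 0.518
  material S: E = 188.0, α = 10.7, σ_y = 1880 → σ = 344 MPa, n = 5.47
The minimum is material U at n = 0.518.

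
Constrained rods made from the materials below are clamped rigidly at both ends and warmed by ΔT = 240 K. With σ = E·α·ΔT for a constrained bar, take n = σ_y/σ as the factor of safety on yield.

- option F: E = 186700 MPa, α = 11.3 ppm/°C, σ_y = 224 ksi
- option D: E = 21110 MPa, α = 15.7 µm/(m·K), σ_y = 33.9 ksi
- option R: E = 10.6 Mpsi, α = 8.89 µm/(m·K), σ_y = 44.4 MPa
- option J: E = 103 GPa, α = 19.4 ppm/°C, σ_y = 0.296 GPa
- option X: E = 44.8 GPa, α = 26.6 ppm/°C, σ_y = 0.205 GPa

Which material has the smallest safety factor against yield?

option R

In consistent units (E in GPa, α in ×10⁻⁶/K, σ_y in MPa):
  option F: E = 186.7, α = 11.3, σ_y = 1544 → σ = 506 MPa, n = 3.05
  option D: E = 21.11, α = 15.7, σ_y = 233.7 → σ = 79.5 MPa, n = 2.94
  option R: E = 73.08, α = 8.89, σ_y = 44.40 → σ = 156 MPa, n = 0.285
  option J: E = 103.0, α = 19.4, σ_y = 296.0 → σ = 480 MPa, n = 0.617
  option X: E = 44.80, α = 26.6, σ_y = 205.0 → σ = 286 MPa, n = 0.717
Option R has the lowest safety factor, n = 0.285.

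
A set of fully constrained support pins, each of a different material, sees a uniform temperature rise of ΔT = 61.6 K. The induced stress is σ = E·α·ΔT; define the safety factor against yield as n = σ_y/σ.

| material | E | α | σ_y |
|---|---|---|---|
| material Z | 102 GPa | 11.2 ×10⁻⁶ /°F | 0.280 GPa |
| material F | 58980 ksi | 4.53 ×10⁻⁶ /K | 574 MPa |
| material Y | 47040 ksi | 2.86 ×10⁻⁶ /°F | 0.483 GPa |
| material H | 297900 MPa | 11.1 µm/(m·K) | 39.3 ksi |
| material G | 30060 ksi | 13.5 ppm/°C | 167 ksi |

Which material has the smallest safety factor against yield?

Per material, after unit conversion:
  material Z: E = 102.0, α = 20.2, σ_y = 280.0 → σ = 127 MPa, n = 2.21
  material F: E = 406.7, α = 4.53, σ_y = 574.0 → σ = 113 MPa, n = 5.06
  material Y: E = 324.3, α = 5.15, σ_y = 483.0 → σ = 103 MPa, n = 4.70
  material H: E = 297.9, α = 11.1, σ_y = 271.0 → σ = 204 MPa, n = 1.33
  material G: E = 207.3, α = 13.5, σ_y = 1151 → σ = 172 MPa, n = 6.68
Smallest n: material H with n = 1.33.

material H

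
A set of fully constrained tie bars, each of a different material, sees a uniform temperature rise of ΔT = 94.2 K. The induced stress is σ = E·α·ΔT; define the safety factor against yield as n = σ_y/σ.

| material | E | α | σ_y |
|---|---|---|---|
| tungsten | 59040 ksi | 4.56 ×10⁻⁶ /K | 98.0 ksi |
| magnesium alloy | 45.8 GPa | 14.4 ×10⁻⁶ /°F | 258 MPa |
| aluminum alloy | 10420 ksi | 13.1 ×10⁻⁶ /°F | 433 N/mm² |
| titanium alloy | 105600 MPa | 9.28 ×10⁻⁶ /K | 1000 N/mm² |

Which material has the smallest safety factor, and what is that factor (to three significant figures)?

magnesium alloy, n = 2.31

Converting E to GPa, α to ×10⁻⁶/K, σ_y to MPa, then σ and n for each:
  tungsten: E = 407.1, α = 4.56, σ_y = 675.7 → σ = 175 MPa, n = 3.86
  magnesium alloy: E = 45.80, α = 25.9, σ_y = 258.0 → σ = 112 MPa, n = 2.31
  aluminum alloy: E = 71.84, α = 23.6, σ_y = 433.0 → σ = 160 MPa, n = 2.71
  titanium alloy: E = 105.6, α = 9.28, σ_y = 1000 → σ = 92.3 MPa, n = 10.8
Smallest n: magnesium alloy with n = 2.31.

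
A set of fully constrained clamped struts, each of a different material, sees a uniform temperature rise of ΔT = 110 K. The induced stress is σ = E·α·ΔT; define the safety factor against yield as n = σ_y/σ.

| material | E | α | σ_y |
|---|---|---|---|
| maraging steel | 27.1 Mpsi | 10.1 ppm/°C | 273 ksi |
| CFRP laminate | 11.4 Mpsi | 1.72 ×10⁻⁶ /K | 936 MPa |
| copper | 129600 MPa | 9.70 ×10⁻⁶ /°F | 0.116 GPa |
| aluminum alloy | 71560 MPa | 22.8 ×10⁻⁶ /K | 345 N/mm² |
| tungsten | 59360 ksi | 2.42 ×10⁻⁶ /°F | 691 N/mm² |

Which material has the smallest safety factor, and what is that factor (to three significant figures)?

In consistent units (E in GPa, α in ×10⁻⁶/K, σ_y in MPa):
  maraging steel: E = 186.8, α = 10.1, σ_y = 1882 → σ = 208 MPa, n = 9.07
  CFRP laminate: E = 78.60, α = 1.72, σ_y = 936.0 → σ = 14.9 MPa, n = 62.9
  copper: E = 129.6, α = 17.5, σ_y = 116.0 → σ = 249 MPa, n = 0.466
  aluminum alloy: E = 71.56, α = 22.8, σ_y = 345.0 → σ = 179 MPa, n = 1.92
  tungsten: E = 409.3, α = 4.36, σ_y = 691.0 → σ = 196 MPa, n = 3.52
Copper has the lowest safety factor, n = 0.466.

copper, n = 0.466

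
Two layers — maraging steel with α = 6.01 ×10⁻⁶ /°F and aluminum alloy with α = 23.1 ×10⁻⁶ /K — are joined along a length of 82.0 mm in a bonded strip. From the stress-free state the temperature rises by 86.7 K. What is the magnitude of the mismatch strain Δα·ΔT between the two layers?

1.06×10⁻³

maraging steel: α = 6.01×10⁻⁶/°F × 9/5 = 10.8×10⁻⁶/K.
Δα = |10.8 − 23.1|×10⁻⁶/K = 12.3×10⁻⁶/K.
Mismatch strain = Δα·ΔT = 12.3×10⁻⁶ × 86.7 = 1.06×10⁻³.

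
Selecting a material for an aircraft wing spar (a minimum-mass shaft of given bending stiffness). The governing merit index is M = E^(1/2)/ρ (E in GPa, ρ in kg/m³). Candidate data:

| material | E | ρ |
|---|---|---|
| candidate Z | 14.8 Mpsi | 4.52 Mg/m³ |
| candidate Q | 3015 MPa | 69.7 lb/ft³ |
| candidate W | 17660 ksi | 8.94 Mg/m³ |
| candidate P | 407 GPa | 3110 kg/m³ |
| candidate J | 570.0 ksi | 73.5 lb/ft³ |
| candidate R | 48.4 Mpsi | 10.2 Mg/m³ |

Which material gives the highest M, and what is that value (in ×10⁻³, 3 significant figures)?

In SI units:
  candidate Z: E = 102.0 GPa, ρ = 4520 kg/m³
  candidate Q: E = 3.015 GPa, ρ = 1116 kg/m³
  candidate W: E = 121.8 GPa, ρ = 8940 kg/m³
  candidate P: E = 407.0 GPa, ρ = 3110 kg/m³
  candidate J: E = 3.930 GPa, ρ = 1177 kg/m³
  candidate R: E = 333.7 GPa, ρ = 10200 kg/m³
  candidate P: M = 6.49×10⁻³
  candidate Z: M = 2.23×10⁻³
  candidate R: M = 1.79×10⁻³
  candidate J: M = 1.68×10⁻³
  candidate Q: M = 1.56×10⁻³
  candidate W: M = 1.23×10⁻³
Candidate P ranks first.

candidate P, M = 6.49×10⁻³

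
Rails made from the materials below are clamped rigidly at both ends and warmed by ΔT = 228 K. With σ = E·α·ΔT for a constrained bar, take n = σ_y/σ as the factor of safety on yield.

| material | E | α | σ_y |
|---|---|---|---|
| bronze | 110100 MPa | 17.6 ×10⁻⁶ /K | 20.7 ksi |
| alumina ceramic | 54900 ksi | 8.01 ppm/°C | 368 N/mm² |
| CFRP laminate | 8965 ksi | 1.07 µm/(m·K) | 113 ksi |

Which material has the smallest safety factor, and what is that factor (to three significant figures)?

Per material, after unit conversion:
  bronze: E = 110.1, α = 17.6, σ_y = 142.7 → σ = 442 MPa, n = 0.323
  alumina ceramic: E = 378.5, α = 8.01, σ_y = 368.0 → σ = 691 MPa, n = 0.532
  CFRP laminate: E = 61.81, α = 1.07, σ_y = 779.1 → σ = 15.1 MPa, n = 51.7
The minimum is bronze at n = 0.323.

bronze, n = 0.323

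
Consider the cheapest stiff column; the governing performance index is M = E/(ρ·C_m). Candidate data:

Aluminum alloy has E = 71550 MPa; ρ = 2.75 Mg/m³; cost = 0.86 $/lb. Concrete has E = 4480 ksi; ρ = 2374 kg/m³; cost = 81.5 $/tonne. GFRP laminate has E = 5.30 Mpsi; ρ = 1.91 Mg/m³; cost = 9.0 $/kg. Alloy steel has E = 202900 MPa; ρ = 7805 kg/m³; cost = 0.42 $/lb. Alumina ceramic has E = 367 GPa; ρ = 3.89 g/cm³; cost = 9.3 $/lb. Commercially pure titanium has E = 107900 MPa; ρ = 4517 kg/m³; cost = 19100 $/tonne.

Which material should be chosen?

concrete

Convert each candidate to consistent units, then evaluate M:
  aluminum alloy: E = 71.55 GPa, ρ = 2750 kg/m³, cost = 1.896 $/kg
  concrete: E = 30.89 GPa, ρ = 2374 kg/m³, cost = 0.08150 $/kg
  GFRP laminate: E = 36.54 GPa, ρ = 1910 kg/m³, cost = 9.000 $/kg
  alloy steel: E = 202.9 GPa, ρ = 7805 kg/m³, cost = 0.9259 $/kg
  alumina ceramic: E = 367.0 GPa, ρ = 3890 kg/m³, cost = 20.50 $/kg
  commercially pure titanium: E = 107.9 GPa, ρ = 4517 kg/m³, cost = 19.10 $/kg
  concrete: M = 160 MN·m per $
  alloy steel: M = 28.1 MN·m per $
  aluminum alloy: M = 13.7 MN·m per $
  alumina ceramic: M = 4.60 MN·m per $
  GFRP laminate: M = 2.13 MN·m per $
  commercially pure titanium: M = 1.25 MN·m per $
Highest index: concrete.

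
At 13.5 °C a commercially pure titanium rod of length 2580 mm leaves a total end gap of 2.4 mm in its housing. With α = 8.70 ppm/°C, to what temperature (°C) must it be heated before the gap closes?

120 °C

α·L₀·ΔT = 2.4 mm ⇒ ΔT = 2.4 / (8.70×10⁻⁶ × 2580.0) = 106.9 K.
T = 13.5 + 106.9 = 120.4 °C.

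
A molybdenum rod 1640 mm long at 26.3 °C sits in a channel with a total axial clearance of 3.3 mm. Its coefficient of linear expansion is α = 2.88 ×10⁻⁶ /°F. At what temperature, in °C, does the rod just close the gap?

414 °C

α = 2.88×10⁻⁶/°F × 9/5 = 5.18×10⁻⁶/K.
α·L₀·ΔT = 3.3 mm ⇒ ΔT = 3.3 / (5.18×10⁻⁶ × 1640.0) = 388.2 K.
T = 26.3 + 388.2 = 414.5 °C.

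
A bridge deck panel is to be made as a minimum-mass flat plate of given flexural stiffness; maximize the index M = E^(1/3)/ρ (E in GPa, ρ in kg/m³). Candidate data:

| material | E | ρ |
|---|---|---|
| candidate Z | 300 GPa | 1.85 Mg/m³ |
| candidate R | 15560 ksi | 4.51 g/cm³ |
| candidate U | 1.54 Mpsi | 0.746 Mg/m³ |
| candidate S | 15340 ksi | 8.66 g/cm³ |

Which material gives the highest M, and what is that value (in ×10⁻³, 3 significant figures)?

In SI units:
  candidate Z: E = 300.0 GPa, ρ = 1850 kg/m³
  candidate R: E = 107.3 GPa, ρ = 4510 kg/m³
  candidate U: E = 10.62 GPa, ρ = 746.0 kg/m³
  candidate S: E = 105.8 GPa, ρ = 8660 kg/m³
  candidate Z: M = 3.62×10⁻³
  candidate U: M = 2.95×10⁻³
  candidate R: M = 1.05×10⁻³
  candidate S: M = 0.546×10⁻³
Highest index: candidate Z.

candidate Z, M = 3.62×10⁻³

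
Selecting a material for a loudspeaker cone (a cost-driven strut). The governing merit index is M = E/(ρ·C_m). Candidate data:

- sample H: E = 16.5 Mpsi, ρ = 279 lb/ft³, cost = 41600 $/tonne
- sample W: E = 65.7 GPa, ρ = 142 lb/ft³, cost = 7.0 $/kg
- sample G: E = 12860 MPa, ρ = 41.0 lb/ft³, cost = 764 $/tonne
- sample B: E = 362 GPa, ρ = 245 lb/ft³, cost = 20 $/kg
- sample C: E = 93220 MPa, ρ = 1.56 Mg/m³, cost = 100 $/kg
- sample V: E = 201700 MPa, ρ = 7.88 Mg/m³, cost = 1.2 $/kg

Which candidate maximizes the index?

Convert each candidate to consistent units, then evaluate M:
  sample H: E = 113.8 GPa, ρ = 4469 kg/m³, cost = 41.60 $/kg
  sample W: E = 65.70 GPa, ρ = 2275 kg/m³, cost = 7.000 $/kg
  sample G: E = 12.86 GPa, ρ = 656.8 kg/m³, cost = 0.7640 $/kg
  sample B: E = 362.0 GPa, ρ = 3925 kg/m³, cost = 20.00 $/kg
  sample C: E = 93.22 GPa, ρ = 1560 kg/m³, cost = 100.0 $/kg
  sample V: E = 201.7 GPa, ρ = 7880 kg/m³, cost = 1.200 $/kg
  sample G: M = 25.6 MN·m per $
  sample V: M = 21.3 MN·m per $
  sample B: M = 4.61 MN·m per $
  sample W: M = 4.13 MN·m per $
  sample H: M = 0.612 MN·m per $
  sample C: M = 0.598 MN·m per $
Sample G has the largest M.

sample G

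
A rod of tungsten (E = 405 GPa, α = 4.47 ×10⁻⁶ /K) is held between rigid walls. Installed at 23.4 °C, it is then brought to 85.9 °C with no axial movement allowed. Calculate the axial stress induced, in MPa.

113 MPa

ΔT = 62.50 K. Constrained thermal stress σ = E·α·ΔT = 405.0×10³ MPa × 4.47×10⁻⁶ × 62.50 = 113 MPa (compressive).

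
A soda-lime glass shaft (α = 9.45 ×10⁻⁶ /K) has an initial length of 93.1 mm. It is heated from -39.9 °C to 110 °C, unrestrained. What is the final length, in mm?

93.232 mm

ΔT = 110 − (-39.9) = 149.9 K.
ΔL = α·L₀·ΔT = 9.45×10⁻⁶ × 93.1 mm × 149.9 K = 0.132 mm.
L = L₀ + ΔL = 93.1 + 0.132 = 93.232 mm.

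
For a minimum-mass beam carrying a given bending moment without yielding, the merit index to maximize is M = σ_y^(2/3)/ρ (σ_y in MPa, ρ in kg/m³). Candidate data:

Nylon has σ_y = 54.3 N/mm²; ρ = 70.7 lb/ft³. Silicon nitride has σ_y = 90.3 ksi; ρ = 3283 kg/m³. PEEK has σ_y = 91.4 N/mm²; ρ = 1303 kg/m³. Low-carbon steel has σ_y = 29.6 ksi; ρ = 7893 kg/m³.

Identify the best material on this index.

Putting every candidate on a common basis:
  nylon: σ_y = 54.30 MPa, ρ = 1133 kg/m³
  silicon nitride: σ_y = 622.6 MPa, ρ = 3283 kg/m³
  PEEK: σ_y = 91.40 MPa, ρ = 1303 kg/m³
  low-carbon steel: σ_y = 204.1 MPa, ρ = 7893 kg/m³
  silicon nitride: M = 22.2×10⁻³
  PEEK: M = 15.6×10⁻³
  nylon: M = 12.7×10⁻³
  low-carbon steel: M = 4.39×10⁻³
Highest index: silicon nitride.

silicon nitride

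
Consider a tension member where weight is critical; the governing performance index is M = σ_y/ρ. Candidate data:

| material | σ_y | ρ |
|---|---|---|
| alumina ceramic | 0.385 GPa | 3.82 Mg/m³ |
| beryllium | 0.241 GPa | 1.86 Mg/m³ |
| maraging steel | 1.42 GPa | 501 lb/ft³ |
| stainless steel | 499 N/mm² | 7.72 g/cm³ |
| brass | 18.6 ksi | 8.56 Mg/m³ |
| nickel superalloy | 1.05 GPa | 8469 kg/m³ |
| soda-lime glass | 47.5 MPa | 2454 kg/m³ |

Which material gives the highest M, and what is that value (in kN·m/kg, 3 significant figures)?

maraging steel, M = 177 kN·m/kg

Putting every candidate on a common basis:
  alumina ceramic: σ_y = 385.0 MPa, ρ = 3820 kg/m³
  beryllium: σ_y = 241.0 MPa, ρ = 1860 kg/m³
  maraging steel: σ_y = 1420 MPa, ρ = 8025 kg/m³
  stainless steel: σ_y = 499.0 MPa, ρ = 7720 kg/m³
  brass: σ_y = 128.2 MPa, ρ = 8560 kg/m³
  nickel superalloy: σ_y = 1050 MPa, ρ = 8469 kg/m³
  soda-lime glass: σ_y = 47.50 MPa, ρ = 2454 kg/m³
  maraging steel: M = 177 kN·m/kg
  beryllium: M = 130 kN·m/kg
  nickel superalloy: M = 124 kN·m/kg
  alumina ceramic: M = 101 kN·m/kg
  stainless steel: M = 64.6 kN·m/kg
  soda-lime glass: M = 19.4 kN·m/kg
  brass: M = 15.0 kN·m/kg
Maraging steel has the largest M.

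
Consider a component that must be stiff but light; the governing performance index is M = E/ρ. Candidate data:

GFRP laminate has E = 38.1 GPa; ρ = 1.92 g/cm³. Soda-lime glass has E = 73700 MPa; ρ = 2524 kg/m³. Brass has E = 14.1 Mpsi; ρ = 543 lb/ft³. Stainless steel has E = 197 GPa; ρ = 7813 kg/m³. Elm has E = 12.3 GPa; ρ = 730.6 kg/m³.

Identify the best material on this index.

soda-lime glass

Normalizing units and computing the index:
  GFRP laminate: E = 38.10 GPa, ρ = 1920 kg/m³
  soda-lime glass: E = 73.70 GPa, ρ = 2524 kg/m³
  brass: E = 97.22 GPa, ρ = 8698 kg/m³
  stainless steel: E = 197.0 GPa, ρ = 7813 kg/m³
  elm: E = 12.30 GPa, ρ = 730.6 kg/m³
  soda-lime glass: M = 29.2 MN·m/kg
  stainless steel: M = 25.2 MN·m/kg
  GFRP laminate: M = 19.8 MN·m/kg
  elm: M = 16.8 MN·m/kg
  brass: M = 11.2 MN·m/kg
Highest index: soda-lime glass.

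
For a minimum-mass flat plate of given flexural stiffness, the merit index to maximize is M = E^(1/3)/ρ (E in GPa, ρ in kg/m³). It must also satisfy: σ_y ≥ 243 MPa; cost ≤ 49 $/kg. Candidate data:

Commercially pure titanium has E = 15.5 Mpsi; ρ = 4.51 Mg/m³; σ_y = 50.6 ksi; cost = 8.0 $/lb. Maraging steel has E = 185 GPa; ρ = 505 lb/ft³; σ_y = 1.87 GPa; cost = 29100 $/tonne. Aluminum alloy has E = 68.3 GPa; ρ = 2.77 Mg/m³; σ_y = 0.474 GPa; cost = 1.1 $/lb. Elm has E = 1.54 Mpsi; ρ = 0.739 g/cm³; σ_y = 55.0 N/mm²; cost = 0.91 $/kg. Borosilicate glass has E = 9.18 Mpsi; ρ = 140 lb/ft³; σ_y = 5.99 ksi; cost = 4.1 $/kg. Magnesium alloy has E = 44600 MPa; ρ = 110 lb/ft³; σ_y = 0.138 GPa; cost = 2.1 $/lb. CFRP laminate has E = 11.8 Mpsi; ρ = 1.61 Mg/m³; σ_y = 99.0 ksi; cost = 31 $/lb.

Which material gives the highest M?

Screen on constraints: σ_y ≥ 243 MPa; cost ≤ 49 $/kg. Survivors: commercially pure titanium, maraging steel, aluminum alloy.
Convert each candidate to consistent units, then evaluate M:
  commercially pure titanium: E = 106.9 GPa, ρ = 4510 kg/m³
  maraging steel: E = 185.0 GPa, ρ = 8089 kg/m³
  aluminum alloy: E = 68.30 GPa, ρ = 2770 kg/m³
  aluminum alloy: M = 1.48×10⁻³
  commercially pure titanium: M = 1.05×10⁻³
  maraging steel: M = 0.704×10⁻³
Highest index: aluminum alloy.

aluminum alloy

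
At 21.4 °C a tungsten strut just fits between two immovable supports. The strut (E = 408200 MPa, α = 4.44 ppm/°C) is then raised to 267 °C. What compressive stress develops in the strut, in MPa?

445 MPa

E = 408200 MPa = 408.2 GPa.
ΔT = 245.6 K. Constrained thermal stress σ = E·α·ΔT = 408.2×10³ MPa × 4.44×10⁻⁶ × 245.6 = 445 MPa (compressive).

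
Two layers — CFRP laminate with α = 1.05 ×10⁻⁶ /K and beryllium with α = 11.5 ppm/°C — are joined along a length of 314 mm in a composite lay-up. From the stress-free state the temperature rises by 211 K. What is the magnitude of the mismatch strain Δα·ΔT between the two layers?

2.20×10⁻³

Δα = |1.05 − 11.5|×10⁻⁶/K = 10.4×10⁻⁶/K.
Mismatch strain = Δα·ΔT = 10.4×10⁻⁶ × 211.0 = 2.20×10⁻³.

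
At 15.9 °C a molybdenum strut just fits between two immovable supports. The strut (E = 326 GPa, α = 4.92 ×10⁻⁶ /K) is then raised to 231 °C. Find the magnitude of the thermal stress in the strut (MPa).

345 MPa

ΔT = 215.1 K. Constrained thermal stress σ = E·α·ΔT = 326.0×10³ MPa × 4.92×10⁻⁶ × 215.1 = 345 MPa (compressive).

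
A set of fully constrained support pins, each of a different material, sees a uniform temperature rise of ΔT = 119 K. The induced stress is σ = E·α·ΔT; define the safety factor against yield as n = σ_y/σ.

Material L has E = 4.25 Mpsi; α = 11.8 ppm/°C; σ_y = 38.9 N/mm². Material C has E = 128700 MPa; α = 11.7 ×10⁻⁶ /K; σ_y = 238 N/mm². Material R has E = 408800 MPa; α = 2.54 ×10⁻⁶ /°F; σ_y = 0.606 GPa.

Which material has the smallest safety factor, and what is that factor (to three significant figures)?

Per material, after unit conversion:
  material L: E = 29.30, α = 11.8, σ_y = 38.90 → σ = 41.1 MPa, n = 0.945
  material C: E = 128.7, α = 11.7, σ_y = 238.0 → σ = 179 MPa, n = 1.33
  material R: E = 408.8, α = 4.57, σ_y = 606.0 → σ = 222 MPa, n = 2.72
Smallest n: material L with n = 0.945.

material L, n = 0.945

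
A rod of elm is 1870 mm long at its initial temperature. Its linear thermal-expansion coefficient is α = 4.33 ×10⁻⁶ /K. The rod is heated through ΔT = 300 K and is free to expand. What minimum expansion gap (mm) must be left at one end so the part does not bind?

ΔL = α·L₀·ΔT = 4.33×10⁻⁶ × 1870 mm × 300.0 K = 2.43 mm.

2.43 mm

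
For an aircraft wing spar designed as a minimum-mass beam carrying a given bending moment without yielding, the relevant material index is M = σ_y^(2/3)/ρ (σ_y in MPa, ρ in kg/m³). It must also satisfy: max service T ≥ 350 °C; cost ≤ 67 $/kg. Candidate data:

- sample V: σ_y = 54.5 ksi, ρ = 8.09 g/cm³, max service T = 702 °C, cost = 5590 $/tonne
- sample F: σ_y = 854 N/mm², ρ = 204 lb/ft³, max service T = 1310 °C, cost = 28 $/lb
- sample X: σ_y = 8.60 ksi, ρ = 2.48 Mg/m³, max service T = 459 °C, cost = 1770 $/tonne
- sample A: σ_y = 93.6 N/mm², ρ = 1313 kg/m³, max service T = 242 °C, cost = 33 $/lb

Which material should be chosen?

Screen on constraints: max service T ≥ 350 °C; cost ≤ 67 $/kg. Survivors: sample V, sample F, sample X.
Putting every candidate on a common basis:
  sample V: σ_y = 375.8 MPa, ρ = 8090 kg/m³
  sample F: σ_y = 854.0 MPa, ρ = 3268 kg/m³
  sample X: σ_y = 59.29 MPa, ρ = 2480 kg/m³
  sample F: M = 27.5×10⁻³
  sample V: M = 6.44×10⁻³
  sample X: M = 6.13×10⁻³
Sample F has the largest M.

sample F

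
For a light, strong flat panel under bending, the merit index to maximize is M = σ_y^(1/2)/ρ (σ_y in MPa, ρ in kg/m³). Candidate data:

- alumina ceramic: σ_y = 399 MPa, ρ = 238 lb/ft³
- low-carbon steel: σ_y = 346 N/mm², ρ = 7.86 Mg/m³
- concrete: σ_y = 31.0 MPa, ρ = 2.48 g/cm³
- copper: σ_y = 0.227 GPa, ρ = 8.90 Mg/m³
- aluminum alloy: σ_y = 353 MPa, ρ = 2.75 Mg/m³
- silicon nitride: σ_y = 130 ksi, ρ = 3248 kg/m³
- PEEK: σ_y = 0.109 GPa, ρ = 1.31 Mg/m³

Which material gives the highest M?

In SI units:
  alumina ceramic: σ_y = 399.0 MPa, ρ = 3812 kg/m³
  low-carbon steel: σ_y = 346.0 MPa, ρ = 7860 kg/m³
  concrete: σ_y = 31.00 MPa, ρ = 2480 kg/m³
  copper: σ_y = 227.0 MPa, ρ = 8900 kg/m³
  aluminum alloy: σ_y = 353.0 MPa, ρ = 2750 kg/m³
  silicon nitride: σ_y = 896.3 MPa, ρ = 3248 kg/m³
  PEEK: σ_y = 109.0 MPa, ρ = 1310 kg/m³
  silicon nitride: M = 9.22×10⁻³
  PEEK: M = 7.97×10⁻³
  aluminum alloy: M = 6.83×10⁻³
  alumina ceramic: M = 5.24×10⁻³
  low-carbon steel: M = 2.37×10⁻³
  concrete: M = 2.25×10⁻³
  copper: M = 1.69×10⁻³
The maximum is for silicon nitride.

silicon nitride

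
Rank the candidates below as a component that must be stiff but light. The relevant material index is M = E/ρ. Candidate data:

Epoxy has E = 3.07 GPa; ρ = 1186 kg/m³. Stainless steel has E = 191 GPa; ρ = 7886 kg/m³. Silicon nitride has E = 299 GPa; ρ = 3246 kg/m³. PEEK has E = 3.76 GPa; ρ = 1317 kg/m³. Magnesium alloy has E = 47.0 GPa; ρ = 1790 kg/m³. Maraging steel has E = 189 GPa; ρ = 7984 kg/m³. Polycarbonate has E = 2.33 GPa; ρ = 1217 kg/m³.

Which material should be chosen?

silicon nitride

Evaluate M for each candidate:
  silicon nitride: M = 92.1 MN·m/kg
  magnesium alloy: M = 26.3 MN·m/kg
  stainless steel: M = 24.2 MN·m/kg
  maraging steel: M = 23.7 MN·m/kg
  PEEK: M = 2.85 MN·m/kg
  epoxy: M = 2.59 MN·m/kg
  polycarbonate: M = 1.91 MN·m/kg
The maximum is for silicon nitride.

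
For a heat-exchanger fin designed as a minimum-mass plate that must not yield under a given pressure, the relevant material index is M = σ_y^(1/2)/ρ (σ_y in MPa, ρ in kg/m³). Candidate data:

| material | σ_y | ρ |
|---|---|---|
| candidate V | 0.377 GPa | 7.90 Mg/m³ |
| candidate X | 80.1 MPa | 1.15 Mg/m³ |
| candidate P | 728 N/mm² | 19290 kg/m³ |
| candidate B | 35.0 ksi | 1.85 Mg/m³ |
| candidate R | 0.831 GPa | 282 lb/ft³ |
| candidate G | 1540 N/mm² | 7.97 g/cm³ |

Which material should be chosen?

Normalizing units and computing the index:
  candidate V: σ_y = 377.0 MPa, ρ = 7900 kg/m³
  candidate X: σ_y = 80.10 MPa, ρ = 1150 kg/m³
  candidate P: σ_y = 728.0 MPa, ρ = 19290 kg/m³
  candidate B: σ_y = 241.3 MPa, ρ = 1850 kg/m³
  candidate R: σ_y = 831.0 MPa, ρ = 4517 kg/m³
  candidate G: σ_y = 1540 MPa, ρ = 7970 kg/m³
  candidate B: M = 8.40×10⁻³
  candidate X: M = 7.78×10⁻³
  candidate R: M = 6.38×10⁻³
  candidate G: M = 4.92×10⁻³
  candidate V: M = 2.46×10⁻³
  candidate P: M = 1.40×10⁻³
The maximum is for candidate B.

candidate B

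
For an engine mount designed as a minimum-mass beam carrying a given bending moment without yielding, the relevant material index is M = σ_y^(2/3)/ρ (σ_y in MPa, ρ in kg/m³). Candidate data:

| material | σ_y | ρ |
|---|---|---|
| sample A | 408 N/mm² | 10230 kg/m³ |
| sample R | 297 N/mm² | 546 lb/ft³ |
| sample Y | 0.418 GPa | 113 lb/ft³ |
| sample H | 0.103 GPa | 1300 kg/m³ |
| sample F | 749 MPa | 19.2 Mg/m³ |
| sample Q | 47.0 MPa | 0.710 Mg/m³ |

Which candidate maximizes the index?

Putting every candidate on a common basis:
  sample A: σ_y = 408.0 MPa, ρ = 10230 kg/m³
  sample R: σ_y = 297.0 MPa, ρ = 8746 kg/m³
  sample Y: σ_y = 418.0 MPa, ρ = 1810 kg/m³
  sample H: σ_y = 103.0 MPa, ρ = 1300 kg/m³
  sample F: σ_y = 749.0 MPa, ρ = 19200 kg/m³
  sample Q: σ_y = 47.00 MPa, ρ = 710.0 kg/m³
  sample Y: M = 30.9×10⁻³
  sample Q: M = 18.3×10⁻³
  sample H: M = 16.9×10⁻³
  sample A: M = 5.38×10⁻³
  sample R: M = 5.09×10⁻³
  sample F: M = 4.30×10⁻³
Sample Y has the largest M.

sample Y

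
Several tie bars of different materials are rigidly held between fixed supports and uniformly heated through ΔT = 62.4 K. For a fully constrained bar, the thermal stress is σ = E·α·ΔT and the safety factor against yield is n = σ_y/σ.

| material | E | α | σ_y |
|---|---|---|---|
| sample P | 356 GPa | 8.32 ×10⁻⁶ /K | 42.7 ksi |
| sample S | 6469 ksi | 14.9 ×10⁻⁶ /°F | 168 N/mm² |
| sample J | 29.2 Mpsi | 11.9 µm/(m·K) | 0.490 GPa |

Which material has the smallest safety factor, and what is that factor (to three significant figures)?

Per material, after unit conversion:
  sample P: E = 356.0, α = 8.32, σ_y = 294.4 → σ = 185 MPa, n = 1.59
  sample S: E = 44.60, α = 26.8, σ_y = 168.0 → σ = 74.6 MPa, n = 2.25
  sample J: E = 201.3, α = 11.9, σ_y = 490.0 → σ = 149 MPa, n = 3.28
The minimum is sample P at n = 1.59.

sample P, n = 1.59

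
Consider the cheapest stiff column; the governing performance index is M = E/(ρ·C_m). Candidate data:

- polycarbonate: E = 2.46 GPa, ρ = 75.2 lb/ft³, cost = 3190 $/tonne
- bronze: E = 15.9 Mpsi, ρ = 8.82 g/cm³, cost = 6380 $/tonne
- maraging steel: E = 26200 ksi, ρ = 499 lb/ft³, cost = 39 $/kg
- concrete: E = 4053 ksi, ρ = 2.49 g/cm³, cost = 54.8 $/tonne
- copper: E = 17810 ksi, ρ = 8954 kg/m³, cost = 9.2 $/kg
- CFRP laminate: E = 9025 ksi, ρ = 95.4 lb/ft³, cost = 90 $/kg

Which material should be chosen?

concrete

In SI units:
  polycarbonate: E = 2.460 GPa, ρ = 1205 kg/m³, cost = 3.190 $/kg
  bronze: E = 109.6 GPa, ρ = 8820 kg/m³, cost = 6.380 $/kg
  maraging steel: E = 180.6 GPa, ρ = 7993 kg/m³, cost = 39.00 $/kg
  concrete: E = 27.94 GPa, ρ = 2490 kg/m³, cost = 0.05480 $/kg
  copper: E = 122.8 GPa, ρ = 8954 kg/m³, cost = 9.200 $/kg
  CFRP laminate: E = 62.23 GPa, ρ = 1528 kg/m³, cost = 90.00 $/kg
  concrete: M = 205 MN·m per $
  bronze: M = 1.95 MN·m per $
  copper: M = 1.49 MN·m per $
  polycarbonate: M = 0.640 MN·m per $
  maraging steel: M = 0.579 MN·m per $
  CFRP laminate: M = 0.452 MN·m per $
Concrete ranks first.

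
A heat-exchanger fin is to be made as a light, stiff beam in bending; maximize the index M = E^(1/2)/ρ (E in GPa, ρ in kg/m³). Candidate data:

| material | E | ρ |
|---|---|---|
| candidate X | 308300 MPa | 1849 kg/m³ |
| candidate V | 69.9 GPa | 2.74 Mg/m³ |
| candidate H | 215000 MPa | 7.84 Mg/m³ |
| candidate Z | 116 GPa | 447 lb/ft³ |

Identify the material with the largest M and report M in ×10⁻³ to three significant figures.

Normalizing units and computing the index:
  candidate X: E = 308.3 GPa, ρ = 1849 kg/m³
  candidate V: E = 69.90 GPa, ρ = 2740 kg/m³
  candidate H: E = 215.0 GPa, ρ = 7840 kg/m³
  candidate Z: E = 116.0 GPa, ρ = 7160 kg/m³
  candidate X: M = 9.50×10⁻³
  candidate V: M = 3.05×10⁻³
  candidate H: M = 1.87×10⁻³
  candidate Z: M = 1.50×10⁻³
The maximum is for candidate X.

candidate X, M = 9.50×10⁻³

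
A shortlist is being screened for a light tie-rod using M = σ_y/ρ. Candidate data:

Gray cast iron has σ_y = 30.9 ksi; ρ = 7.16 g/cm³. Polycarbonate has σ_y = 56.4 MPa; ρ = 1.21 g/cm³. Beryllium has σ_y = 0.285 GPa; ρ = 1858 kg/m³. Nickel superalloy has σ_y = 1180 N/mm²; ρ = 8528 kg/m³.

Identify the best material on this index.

beryllium

After converting to SI:
  gray cast iron: σ_y = 213.0 MPa, ρ = 7160 kg/m³
  polycarbonate: σ_y = 56.40 MPa, ρ = 1210 kg/m³
  beryllium: σ_y = 285.0 MPa, ρ = 1858 kg/m³
  nickel superalloy: σ_y = 1180 MPa, ρ = 8528 kg/m³
  beryllium: M = 153 kN·m/kg
  nickel superalloy: M = 138 kN·m/kg
  polycarbonate: M = 46.6 kN·m/kg
  gray cast iron: M = 29.8 kN·m/kg
Beryllium has the largest M.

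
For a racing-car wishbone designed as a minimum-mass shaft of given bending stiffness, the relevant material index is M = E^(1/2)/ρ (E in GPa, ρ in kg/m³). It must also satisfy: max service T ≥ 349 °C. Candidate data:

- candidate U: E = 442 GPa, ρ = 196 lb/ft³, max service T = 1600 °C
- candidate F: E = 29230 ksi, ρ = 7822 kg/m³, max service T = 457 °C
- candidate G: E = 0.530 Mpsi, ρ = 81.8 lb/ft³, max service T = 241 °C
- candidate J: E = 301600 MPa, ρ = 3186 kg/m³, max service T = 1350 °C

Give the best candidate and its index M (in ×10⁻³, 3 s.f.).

candidate U, M = 6.70×10⁻³

Screen on constraints: max service T ≥ 349 °C. Survivors: candidate U, candidate F, candidate J.
In SI units:
  candidate U: E = 442.0 GPa, ρ = 3140 kg/m³
  candidate F: E = 201.5 GPa, ρ = 7822 kg/m³
  candidate J: E = 301.6 GPa, ρ = 3186 kg/m³
  candidate U: M = 6.70×10⁻³
  candidate J: M = 5.45×10⁻³
  candidate F: M = 1.81×10⁻³
The maximum is for candidate U.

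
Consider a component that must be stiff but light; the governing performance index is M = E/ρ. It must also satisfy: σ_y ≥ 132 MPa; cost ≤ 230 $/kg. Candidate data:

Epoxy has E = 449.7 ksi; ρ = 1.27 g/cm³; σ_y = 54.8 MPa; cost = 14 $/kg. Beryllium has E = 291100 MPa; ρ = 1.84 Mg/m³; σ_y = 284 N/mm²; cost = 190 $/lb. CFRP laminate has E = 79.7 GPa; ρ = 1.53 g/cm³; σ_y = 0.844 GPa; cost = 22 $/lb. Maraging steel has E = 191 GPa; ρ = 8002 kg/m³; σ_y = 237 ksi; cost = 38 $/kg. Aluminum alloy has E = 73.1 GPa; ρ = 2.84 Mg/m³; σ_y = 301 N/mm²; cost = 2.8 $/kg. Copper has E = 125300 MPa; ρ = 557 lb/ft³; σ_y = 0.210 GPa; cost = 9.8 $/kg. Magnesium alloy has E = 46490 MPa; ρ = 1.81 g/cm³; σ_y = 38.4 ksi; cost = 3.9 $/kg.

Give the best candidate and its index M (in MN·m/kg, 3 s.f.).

Screen on constraints: σ_y ≥ 132 MPa; cost ≤ 230 $/kg. Survivors: CFRP laminate, maraging steel, aluminum alloy, copper, magnesium alloy.
Convert each candidate to consistent units, then evaluate M:
  CFRP laminate: E = 79.70 GPa, ρ = 1530 kg/m³
  maraging steel: E = 191.0 GPa, ρ = 8002 kg/m³
  aluminum alloy: E = 73.10 GPa, ρ = 2840 kg/m³
  copper: E = 125.3 GPa, ρ = 8922 kg/m³
  magnesium alloy: E = 46.49 GPa, ρ = 1810 kg/m³
  CFRP laminate: M = 52.1 MN·m/kg
  aluminum alloy: M = 25.7 MN·m/kg
  magnesium alloy: M = 25.7 MN·m/kg
  maraging steel: M = 23.9 MN·m/kg
  copper: M = 14.0 MN·m/kg
Highest index: CFRP laminate.

CFRP laminate, M = 52.1 MN·m/kg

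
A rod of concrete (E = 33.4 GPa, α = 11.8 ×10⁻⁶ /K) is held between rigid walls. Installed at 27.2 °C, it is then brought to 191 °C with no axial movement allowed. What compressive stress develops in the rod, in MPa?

ΔT = 163.8 K. Constrained thermal stress σ = E·α·ΔT = 33.40×10³ MPa × 11.8×10⁻⁶ × 163.8 = 64.6 MPa (compressive).

64.6 MPa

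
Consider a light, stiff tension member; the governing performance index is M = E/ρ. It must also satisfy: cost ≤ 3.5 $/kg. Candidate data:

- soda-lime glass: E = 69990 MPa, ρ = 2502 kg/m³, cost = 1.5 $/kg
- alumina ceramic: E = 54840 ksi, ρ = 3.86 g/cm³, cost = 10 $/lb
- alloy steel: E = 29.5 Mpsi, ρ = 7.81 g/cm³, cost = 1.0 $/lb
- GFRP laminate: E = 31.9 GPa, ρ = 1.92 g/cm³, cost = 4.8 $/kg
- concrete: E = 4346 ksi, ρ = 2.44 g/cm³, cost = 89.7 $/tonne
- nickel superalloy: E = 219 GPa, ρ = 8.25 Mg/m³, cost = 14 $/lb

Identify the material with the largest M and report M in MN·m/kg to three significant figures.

Screen on constraints: cost ≤ 3.5 $/kg. Survivors: soda-lime glass, alloy steel, concrete.
Normalizing units and computing the index:
  soda-lime glass: E = 69.99 GPa, ρ = 2502 kg/m³
  alloy steel: E = 203.4 GPa, ρ = 7810 kg/m³
  concrete: E = 29.96 GPa, ρ = 2440 kg/m³
  soda-lime glass: M = 28.0 MN·m/kg
  alloy steel: M = 26.0 MN·m/kg
  concrete: M = 12.3 MN·m/kg
Soda-lime glass ranks first.

soda-lime glass, M = 28.0 MN·m/kg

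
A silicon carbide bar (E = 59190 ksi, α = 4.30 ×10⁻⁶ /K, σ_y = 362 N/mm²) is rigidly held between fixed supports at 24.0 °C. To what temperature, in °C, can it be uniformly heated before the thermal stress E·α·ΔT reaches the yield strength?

E = 59190 ksi = 408.1 GPa.
σ_y = 362 N/mm² = 362.0 MPa.
E·α·ΔT = 362.0 MPa ⇒ ΔT = 362.0 / (408.1×10³ × 4.30×10⁻⁶) = 206.3 K.
T = 24.0 + 206.3 = 230.3 °C.

230 °C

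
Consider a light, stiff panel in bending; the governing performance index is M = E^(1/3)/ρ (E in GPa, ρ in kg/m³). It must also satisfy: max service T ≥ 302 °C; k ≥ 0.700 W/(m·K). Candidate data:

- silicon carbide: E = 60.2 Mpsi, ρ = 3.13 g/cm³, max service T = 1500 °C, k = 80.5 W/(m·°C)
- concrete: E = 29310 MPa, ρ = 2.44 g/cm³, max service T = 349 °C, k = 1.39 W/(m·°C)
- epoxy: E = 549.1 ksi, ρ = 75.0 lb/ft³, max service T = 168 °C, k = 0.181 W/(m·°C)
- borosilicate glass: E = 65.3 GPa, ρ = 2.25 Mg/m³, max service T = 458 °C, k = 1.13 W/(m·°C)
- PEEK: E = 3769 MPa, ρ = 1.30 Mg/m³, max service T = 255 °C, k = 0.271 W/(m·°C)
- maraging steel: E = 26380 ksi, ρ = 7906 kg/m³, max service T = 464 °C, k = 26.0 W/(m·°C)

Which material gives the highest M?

Screen on constraints: max service T ≥ 302 °C; k ≥ 0.700 W/(m·K). Survivors: silicon carbide, concrete, borosilicate glass, maraging steel.
In SI units:
  silicon carbide: E = 415.1 GPa, ρ = 3130 kg/m³
  concrete: E = 29.31 GPa, ρ = 2440 kg/m³
  borosilicate glass: E = 65.30 GPa, ρ = 2250 kg/m³
  maraging steel: E = 181.9 GPa, ρ = 7906 kg/m³
  silicon carbide: M = 2.38×10⁻³
  borosilicate glass: M = 1.79×10⁻³
  concrete: M = 1.26×10⁻³
  maraging steel: M = 0.717×10⁻³
Silicon carbide has the largest M.

silicon carbide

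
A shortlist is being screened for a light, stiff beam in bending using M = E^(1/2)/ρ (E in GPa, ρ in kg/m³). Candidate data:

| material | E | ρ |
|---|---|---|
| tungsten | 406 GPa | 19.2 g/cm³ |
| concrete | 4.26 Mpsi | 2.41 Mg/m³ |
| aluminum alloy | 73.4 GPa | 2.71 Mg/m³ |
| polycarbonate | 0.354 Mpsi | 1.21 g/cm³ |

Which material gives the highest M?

aluminum alloy

Normalizing units and computing the index:
  tungsten: E = 406.0 GPa, ρ = 19200 kg/m³
  concrete: E = 29.37 GPa, ρ = 2410 kg/m³
  aluminum alloy: E = 73.40 GPa, ρ = 2710 kg/m³
  polycarbonate: E = 2.441 GPa, ρ = 1210 kg/m³
  aluminum alloy: M = 3.16×10⁻³
  concrete: M = 2.25×10⁻³
  polycarbonate: M = 1.29×10⁻³
  tungsten: M = 1.05×10⁻³
Aluminum alloy ranks first.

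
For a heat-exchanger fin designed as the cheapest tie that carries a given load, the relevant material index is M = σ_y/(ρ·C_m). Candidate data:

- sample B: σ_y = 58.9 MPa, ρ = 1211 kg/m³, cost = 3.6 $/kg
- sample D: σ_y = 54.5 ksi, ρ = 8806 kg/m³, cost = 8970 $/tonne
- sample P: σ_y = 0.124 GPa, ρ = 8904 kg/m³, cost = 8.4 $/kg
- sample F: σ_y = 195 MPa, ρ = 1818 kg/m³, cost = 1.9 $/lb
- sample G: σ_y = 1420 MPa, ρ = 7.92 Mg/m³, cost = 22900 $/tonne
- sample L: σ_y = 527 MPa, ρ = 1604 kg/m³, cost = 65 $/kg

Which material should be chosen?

After converting to SI:
  sample B: σ_y = 58.90 MPa, ρ = 1211 kg/m³, cost = 3.600 $/kg
  sample D: σ_y = 375.8 MPa, ρ = 8806 kg/m³, cost = 8.970 $/kg
  sample P: σ_y = 124.0 MPa, ρ = 8904 kg/m³, cost = 8.400 $/kg
  sample F: σ_y = 195.0 MPa, ρ = 1818 kg/m³, cost = 4.189 $/kg
  sample G: σ_y = 1420 MPa, ρ = 7920 kg/m³, cost = 22.90 $/kg
  sample L: σ_y = 527.0 MPa, ρ = 1604 kg/m³, cost = 65.00 $/kg
  sample F: M = 25.6 kN·m per $
  sample B: M = 13.5 kN·m per $
  sample G: M = 7.83 kN·m per $
  sample L: M = 5.05 kN·m per $
  sample D: M = 4.76 kN·m per $
  sample P: M = 1.66 kN·m per $
Sample F has the largest M.

sample F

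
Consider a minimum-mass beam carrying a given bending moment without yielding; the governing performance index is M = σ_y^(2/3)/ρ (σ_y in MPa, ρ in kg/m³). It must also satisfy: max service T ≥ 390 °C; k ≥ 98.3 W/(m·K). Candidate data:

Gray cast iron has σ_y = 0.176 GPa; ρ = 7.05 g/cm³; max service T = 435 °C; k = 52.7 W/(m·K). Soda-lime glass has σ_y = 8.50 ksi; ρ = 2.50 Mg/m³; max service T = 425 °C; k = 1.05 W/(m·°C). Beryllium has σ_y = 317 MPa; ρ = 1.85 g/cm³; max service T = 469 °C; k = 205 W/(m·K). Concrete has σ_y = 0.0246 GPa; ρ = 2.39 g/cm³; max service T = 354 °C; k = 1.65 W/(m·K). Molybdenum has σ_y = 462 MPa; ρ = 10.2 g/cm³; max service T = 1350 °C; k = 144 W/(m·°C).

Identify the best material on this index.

beryllium

Screen on constraints: max service T ≥ 390 °C; k ≥ 98.3 W/(m·K). Survivors: beryllium, molybdenum.
Convert each candidate to consistent units, then evaluate M:
  beryllium: σ_y = 317.0 MPa, ρ = 1850 kg/m³
  molybdenum: σ_y = 462.0 MPa, ρ = 10200 kg/m³
  beryllium: M = 25.1×10⁻³
  molybdenum: M = 5.86×10⁻³
Highest index: beryllium.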